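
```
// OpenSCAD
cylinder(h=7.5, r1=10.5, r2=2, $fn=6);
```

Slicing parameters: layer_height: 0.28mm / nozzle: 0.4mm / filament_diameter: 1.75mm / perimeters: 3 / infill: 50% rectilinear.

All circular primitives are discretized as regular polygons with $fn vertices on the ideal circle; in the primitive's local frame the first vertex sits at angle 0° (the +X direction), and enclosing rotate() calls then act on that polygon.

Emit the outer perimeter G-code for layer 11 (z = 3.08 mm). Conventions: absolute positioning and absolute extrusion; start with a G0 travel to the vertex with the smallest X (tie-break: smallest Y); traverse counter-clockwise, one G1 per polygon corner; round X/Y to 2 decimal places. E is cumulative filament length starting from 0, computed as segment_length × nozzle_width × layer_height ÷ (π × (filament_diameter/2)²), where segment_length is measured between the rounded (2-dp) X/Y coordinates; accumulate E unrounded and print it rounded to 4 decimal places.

At z = 3.08 mm: the cone contributes a regular 6-gon of circumradius 7.009 (interpolated between r1=10.5 and r2=2 at t=0.411). The outline is a single polygon with 6 vertices. Extrusion per mm of travel: 0.4 × 0.28 / (π × 0.875²) = 0.046564. Accumulating E over each segment gives final E = 1.9579.

G0 X-7.01 Y0.00 Z3.08
G1 X-3.50 Y-6.07 E0.3265
G1 X3.50 Y-6.07 E0.6524
G1 X7.01 Y0.00 E0.9789
G1 X3.50 Y6.07 E1.3054
G1 X-3.50 Y6.07 E1.6314
G1 X-7.01 Y0.00 E1.9579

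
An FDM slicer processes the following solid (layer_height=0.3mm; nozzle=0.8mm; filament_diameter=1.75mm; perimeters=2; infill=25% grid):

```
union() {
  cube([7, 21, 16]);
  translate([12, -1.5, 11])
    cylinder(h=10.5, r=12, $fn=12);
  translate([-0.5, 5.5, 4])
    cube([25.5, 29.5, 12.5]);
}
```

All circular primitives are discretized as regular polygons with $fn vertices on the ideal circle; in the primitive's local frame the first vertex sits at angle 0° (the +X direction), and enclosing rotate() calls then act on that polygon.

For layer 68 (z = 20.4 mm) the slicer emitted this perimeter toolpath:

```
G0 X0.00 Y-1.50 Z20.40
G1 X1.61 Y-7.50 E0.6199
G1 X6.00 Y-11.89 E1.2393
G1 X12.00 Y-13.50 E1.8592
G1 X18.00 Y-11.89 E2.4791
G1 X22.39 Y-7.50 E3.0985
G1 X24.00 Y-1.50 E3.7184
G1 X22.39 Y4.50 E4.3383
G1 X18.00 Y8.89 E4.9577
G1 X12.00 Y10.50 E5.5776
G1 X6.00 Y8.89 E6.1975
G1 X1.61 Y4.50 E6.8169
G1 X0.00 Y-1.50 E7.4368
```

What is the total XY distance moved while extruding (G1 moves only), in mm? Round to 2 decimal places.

74.53 mm

Sum the Euclidean lengths of each G1 segment: total = 74.53 mm.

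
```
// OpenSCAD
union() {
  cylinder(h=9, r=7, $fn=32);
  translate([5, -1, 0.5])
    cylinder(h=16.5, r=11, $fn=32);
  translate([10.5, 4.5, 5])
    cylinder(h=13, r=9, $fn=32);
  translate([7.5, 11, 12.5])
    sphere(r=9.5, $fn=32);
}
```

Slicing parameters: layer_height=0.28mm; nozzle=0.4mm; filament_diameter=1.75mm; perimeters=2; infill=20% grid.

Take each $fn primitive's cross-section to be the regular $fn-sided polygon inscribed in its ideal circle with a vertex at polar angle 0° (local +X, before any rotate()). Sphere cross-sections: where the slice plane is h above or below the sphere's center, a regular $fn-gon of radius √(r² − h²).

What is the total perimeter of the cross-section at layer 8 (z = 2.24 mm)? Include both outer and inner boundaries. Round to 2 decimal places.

70.04 mm

At z = 2.24 mm: the r=7 cylinder contributes a regular 32-gon of circumradius 7 (perimeter = 2·32·7.000·sin(180°/32) = 43.91 mm); the r=11 cylinder at (5, -1) contributes a regular 32-gon of circumradius 11 (perimeter = 2·32·11.000·sin(180°/32) = 69.00 mm); the cylinder at (10.5, 4.5) does not reach this height (z outside [5, 18]); the sphere at (7.5, 11) does not reach this height (|z−center|=10.260 > r=9.5); Merging all regions: the regions partially overlap (shared area 144.36 mm²), so the edge portions inside another operand are dropped and the merged outline is re-measured after clipping — boundary = 70.04 mm. Overall, the cross-section is a single solid region. Total boundary length (outer) = 70.04 mm.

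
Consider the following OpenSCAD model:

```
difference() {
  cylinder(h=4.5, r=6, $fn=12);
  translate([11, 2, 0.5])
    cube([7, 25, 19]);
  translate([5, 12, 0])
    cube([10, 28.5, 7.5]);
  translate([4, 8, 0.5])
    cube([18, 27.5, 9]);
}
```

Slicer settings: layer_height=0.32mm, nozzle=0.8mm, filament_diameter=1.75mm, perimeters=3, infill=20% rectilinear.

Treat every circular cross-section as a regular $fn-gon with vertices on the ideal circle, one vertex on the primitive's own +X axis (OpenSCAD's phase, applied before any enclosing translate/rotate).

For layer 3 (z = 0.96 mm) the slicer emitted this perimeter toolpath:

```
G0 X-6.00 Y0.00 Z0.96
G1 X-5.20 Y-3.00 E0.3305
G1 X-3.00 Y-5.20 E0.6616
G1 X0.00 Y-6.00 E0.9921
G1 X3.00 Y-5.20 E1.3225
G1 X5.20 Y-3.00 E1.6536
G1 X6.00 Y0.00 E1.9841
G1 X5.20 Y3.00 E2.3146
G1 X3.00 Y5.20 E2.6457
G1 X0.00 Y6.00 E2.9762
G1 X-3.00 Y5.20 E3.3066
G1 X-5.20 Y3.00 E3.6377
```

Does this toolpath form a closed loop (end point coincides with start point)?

Start point (G0): (-6.00, 0.00). End point (last G1): the path does not return to the start — open.

no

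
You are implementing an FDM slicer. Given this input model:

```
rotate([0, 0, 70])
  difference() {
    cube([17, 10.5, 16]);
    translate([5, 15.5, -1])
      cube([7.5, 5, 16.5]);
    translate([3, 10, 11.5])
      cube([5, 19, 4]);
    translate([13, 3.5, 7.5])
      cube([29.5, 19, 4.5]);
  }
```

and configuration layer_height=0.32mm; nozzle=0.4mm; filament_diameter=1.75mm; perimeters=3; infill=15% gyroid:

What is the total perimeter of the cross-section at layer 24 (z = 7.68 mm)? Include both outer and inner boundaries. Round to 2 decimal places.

55.00 mm

At z = 7.68 mm: the cube is present — its section is the full 17×10.5 rectangle (perimeter 55.00 mm); the cube at (5, 15.5) (footprint 7.5×5) is included at this height (perimeter 25.00 mm); the cube at (3, 10) is absent (z outside [11.5, 15.5]); the 29.5×19 cube at (13, 3.5) contributes its full rectangle (perimeter 97.00 mm); Subtracting the remaining from the first: starting from the 17×10.5 cube, the 7.5×5 cube at (5, 15.5) misses the remaining region (no effect); the 29.5×19 cube at (13, 3.5) partially overlaps it — only the 28.00 mm² overlap (of its 560.50 mm²) is removed, clipping the outline — boundary = 55.00 mm; (rotated 70° about Z; rotation is an isometry so areas/perimeters/island counts are preserved). Overall, the cross-section is a single solid region. Total boundary length (outer) = 55.00 mm.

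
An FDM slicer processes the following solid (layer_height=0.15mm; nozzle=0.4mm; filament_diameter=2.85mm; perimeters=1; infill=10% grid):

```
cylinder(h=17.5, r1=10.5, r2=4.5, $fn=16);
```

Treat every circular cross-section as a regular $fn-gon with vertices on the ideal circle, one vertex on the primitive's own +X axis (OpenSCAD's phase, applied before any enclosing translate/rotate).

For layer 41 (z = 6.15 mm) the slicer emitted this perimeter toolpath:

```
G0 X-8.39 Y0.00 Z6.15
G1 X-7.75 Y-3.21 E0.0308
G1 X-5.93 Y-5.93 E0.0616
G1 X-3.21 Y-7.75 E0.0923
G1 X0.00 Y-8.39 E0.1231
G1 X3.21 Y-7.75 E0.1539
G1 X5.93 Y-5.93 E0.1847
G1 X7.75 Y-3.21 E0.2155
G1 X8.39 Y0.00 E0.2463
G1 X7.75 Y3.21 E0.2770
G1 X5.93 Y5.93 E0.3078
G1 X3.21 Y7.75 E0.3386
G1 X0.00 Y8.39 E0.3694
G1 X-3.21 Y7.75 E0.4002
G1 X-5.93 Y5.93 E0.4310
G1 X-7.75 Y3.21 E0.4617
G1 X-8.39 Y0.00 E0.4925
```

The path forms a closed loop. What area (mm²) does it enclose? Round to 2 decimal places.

215.42 mm²

Apply the shoelace formula to the sequence of (X, Y) vertices; enclosed area = 215.42 mm².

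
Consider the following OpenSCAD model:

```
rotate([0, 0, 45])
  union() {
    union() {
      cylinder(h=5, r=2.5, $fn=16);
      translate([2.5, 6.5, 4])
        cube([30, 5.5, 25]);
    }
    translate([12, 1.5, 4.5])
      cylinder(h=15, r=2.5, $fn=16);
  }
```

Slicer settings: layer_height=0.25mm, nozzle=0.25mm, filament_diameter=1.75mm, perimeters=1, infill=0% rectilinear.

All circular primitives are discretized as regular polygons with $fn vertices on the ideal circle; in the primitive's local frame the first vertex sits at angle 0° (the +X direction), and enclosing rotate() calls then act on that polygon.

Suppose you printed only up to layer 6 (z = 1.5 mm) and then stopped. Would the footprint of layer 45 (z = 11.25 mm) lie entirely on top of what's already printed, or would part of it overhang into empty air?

part overhangs

Compare the two slices. At z = 1.5: the r=2.5 cylinder contributes a regular 16-gon of circumradius 2.5 (area = (16/2)·2.500²·sin(360°/16) = 19.13 mm²); the cube at (2.5, 6.5) does not reach this height (z outside [4, 29]); Merging all regions: only the r=2.5 cylinder is present, so the union is just that shape — area = 19.13 mm²; the cylinder at (12, 1.5) does not reach this height (z outside [4.5, 19.5]); Merging all regions: only the result so far is present, so the union is just that shape — area = 19.13 mm²; (whole slice rotated 45° about Z — lengths, areas and connectivity unchanged). At z = 11.25: the cylinder does not reach this height (z outside [0, 5]); the 30×5.5 cube at (2.5, 6.5) contributes its full rectangle (area 165.00 mm²); Merging all regions: only the 30×5.5 cube at (2.5, 6.5) is present, so the union is just that shape — area = 165.00 mm²; the cylinder at (12, 1.5): section is a regular 16-gon, circumradius r=2.5 (area = (16/2)·2.500²·sin(360°/16) = 19.13 mm²); Combining (union): the 2 present regions are separate (no shared area or edge), so areas and boundary lengths simply add and each stays a separate island — area = 184.13 mm²; (whole slice rotated 45° about Z — lengths, areas and connectivity unchanged). Checking containment: at z = 11.25 the cross-section extends beyond the z = 1.5 cross-section by about 184.13 mm².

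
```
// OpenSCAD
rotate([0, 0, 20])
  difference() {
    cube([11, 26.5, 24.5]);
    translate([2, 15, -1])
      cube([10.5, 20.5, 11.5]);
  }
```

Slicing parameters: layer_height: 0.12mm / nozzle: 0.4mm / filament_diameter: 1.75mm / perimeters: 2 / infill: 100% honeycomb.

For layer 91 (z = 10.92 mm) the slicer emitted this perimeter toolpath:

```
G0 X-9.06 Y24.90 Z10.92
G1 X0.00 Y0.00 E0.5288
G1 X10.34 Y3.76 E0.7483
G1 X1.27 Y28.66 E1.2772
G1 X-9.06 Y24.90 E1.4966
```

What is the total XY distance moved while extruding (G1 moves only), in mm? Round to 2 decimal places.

Sum the Euclidean lengths of each G1 segment: total = 74.99 mm.

74.99 mm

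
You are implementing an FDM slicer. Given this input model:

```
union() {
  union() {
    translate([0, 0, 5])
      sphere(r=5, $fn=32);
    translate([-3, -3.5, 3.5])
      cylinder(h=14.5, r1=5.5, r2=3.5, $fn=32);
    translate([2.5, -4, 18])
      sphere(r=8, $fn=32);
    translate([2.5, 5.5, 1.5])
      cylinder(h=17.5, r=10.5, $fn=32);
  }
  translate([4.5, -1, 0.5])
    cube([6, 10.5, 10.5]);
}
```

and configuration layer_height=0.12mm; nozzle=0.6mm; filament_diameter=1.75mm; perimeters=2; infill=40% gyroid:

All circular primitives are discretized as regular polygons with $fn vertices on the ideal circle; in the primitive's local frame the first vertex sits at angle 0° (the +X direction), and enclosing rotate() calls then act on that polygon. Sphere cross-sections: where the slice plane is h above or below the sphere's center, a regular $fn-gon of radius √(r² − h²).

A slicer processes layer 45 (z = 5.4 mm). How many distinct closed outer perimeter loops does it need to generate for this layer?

At z = 5.4 mm: the r=5 sphere slices to a regular 32-gon of circumradius 4.984 (√(r²−h²) with h=0.4 from center); the cone at (-3, -3.5) (r1=5.5→r2=3.5) has section circumradius 5.238 here — a regular 32-gon; the sphere at (2.5, -4) does not reach this height (|z−center|=12.600 > r=8); the cylinder at (2.5, 5.5): section is a regular 32-gon, circumradius r=10.5; Combining (union): the regions partially overlap (shared area 114.97 mm²), so overlapping operands fuse into one piece — 1 connected region; the cube at (4.5, -1) is present — its section is the full 6×10.5 rectangle; Merging all regions: the 6×10.5 cube at (4.5, -1) lies entirely inside that combined region, so the union is just that combined region — 1 connected region. The result has 1 disconnected region.

1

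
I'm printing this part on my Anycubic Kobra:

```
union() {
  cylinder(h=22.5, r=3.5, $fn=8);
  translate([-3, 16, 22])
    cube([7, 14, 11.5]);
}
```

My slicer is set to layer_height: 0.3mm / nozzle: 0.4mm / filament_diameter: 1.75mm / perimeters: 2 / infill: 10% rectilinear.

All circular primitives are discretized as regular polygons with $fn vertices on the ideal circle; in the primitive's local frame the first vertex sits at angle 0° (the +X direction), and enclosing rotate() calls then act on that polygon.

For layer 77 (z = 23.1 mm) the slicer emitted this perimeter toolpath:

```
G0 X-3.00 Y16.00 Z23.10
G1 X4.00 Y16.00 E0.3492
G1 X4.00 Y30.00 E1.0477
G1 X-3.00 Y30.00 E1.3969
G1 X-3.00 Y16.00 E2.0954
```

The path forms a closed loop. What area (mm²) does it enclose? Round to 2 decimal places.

Apply the shoelace formula to the sequence of (X, Y) vertices; enclosed area = 98.00 mm².

98.00 mm²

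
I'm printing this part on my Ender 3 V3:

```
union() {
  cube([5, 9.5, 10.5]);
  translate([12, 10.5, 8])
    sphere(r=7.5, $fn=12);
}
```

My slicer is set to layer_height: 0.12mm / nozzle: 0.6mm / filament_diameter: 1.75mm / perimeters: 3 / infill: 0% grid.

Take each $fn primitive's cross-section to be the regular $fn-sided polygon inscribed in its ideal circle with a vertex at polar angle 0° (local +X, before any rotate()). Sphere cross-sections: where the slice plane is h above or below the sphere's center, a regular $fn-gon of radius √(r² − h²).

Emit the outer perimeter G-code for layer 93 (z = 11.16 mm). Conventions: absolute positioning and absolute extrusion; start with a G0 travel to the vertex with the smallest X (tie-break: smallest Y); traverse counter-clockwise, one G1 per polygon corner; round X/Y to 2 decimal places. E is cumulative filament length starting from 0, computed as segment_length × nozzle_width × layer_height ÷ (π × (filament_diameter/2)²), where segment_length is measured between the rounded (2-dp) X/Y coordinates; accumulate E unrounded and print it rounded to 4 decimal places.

G0 X5.20 Y10.50 Z11.16
G1 X6.11 Y7.10 E0.1054
G1 X8.60 Y4.61 E0.2108
G1 X12.00 Y3.70 E0.3161
G1 X15.40 Y4.61 E0.4215
G1 X17.89 Y7.10 E0.5269
G1 X18.80 Y10.50 E0.6323
G1 X17.89 Y13.90 E0.7376
G1 X15.40 Y16.39 E0.8430
G1 X12.00 Y17.30 E0.9484
G1 X8.60 Y16.39 E1.0537
G1 X6.11 Y13.90 E1.1591
G1 X5.20 Y10.50 E1.2645

At z = 11.16 mm: the cube does not reach this height (z outside [0, 10.5]); the sphere at (12, 10.5): section is a regular 12-gon, circumradius = √(r²−h²) = √(7.5²−3.16²) = 6.802; Taking the union: only the r=7.5 sphere at (12, 10.5) is present, so the union is just that shape — 1 connected region. The outline is a single polygon with 12 vertices. Extrusion per mm of travel: 0.6 × 0.12 / (π × 0.875²) = 0.029934. Accumulating E over each segment gives final E = 1.2645.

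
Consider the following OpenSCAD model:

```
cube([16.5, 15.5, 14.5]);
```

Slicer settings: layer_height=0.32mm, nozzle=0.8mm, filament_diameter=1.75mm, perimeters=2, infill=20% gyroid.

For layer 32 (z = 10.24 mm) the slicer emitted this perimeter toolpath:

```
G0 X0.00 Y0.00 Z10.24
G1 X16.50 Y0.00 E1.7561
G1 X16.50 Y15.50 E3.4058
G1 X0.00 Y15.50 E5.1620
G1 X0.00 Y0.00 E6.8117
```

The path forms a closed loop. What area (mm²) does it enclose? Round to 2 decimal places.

Apply the shoelace formula to the sequence of (X, Y) vertices; enclosed area = 255.75 mm².

255.75 mm²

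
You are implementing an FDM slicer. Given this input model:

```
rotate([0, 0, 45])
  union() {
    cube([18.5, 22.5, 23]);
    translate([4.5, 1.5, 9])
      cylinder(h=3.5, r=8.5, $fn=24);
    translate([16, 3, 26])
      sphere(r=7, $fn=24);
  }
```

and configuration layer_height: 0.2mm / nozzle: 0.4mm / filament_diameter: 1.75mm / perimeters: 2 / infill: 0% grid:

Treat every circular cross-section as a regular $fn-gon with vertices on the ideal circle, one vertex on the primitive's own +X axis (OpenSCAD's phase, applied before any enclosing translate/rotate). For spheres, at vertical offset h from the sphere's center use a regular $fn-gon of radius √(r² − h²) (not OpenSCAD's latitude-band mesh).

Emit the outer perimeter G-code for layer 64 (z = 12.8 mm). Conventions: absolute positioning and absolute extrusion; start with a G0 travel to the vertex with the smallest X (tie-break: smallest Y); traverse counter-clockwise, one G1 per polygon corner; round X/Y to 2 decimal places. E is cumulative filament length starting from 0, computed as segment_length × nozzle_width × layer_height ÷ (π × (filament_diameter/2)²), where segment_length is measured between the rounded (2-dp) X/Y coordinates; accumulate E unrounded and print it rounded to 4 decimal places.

G0 X-15.91 Y15.91 Z12.80
G1 X0.00 Y0.00 E0.7484
G1 X13.08 Y13.08 E1.3636
G1 X-2.83 Y28.99 E2.1120
G1 X-15.91 Y15.91 E2.7272

At z = 12.8 mm: the cube is present — its section is the full 18.5×22.5 rectangle; the cylinder at (4.5, 1.5) does not reach this height (z outside [9, 12.5]); the sphere at (16, 3) is absent (|z−center|=13.200 > r=7); Combining (union): only the 18.5×22.5 cube is present, so the union is just that shape — 1 connected region; (rotated 45° about Z; rotation is an isometry so areas/perimeters/island counts are preserved). The outline is a single polygon with 4 vertices. Extrusion per mm of travel: 0.4 × 0.2 / (π × 0.875²) = 0.033260. Accumulating E over each segment gives final E = 2.7272.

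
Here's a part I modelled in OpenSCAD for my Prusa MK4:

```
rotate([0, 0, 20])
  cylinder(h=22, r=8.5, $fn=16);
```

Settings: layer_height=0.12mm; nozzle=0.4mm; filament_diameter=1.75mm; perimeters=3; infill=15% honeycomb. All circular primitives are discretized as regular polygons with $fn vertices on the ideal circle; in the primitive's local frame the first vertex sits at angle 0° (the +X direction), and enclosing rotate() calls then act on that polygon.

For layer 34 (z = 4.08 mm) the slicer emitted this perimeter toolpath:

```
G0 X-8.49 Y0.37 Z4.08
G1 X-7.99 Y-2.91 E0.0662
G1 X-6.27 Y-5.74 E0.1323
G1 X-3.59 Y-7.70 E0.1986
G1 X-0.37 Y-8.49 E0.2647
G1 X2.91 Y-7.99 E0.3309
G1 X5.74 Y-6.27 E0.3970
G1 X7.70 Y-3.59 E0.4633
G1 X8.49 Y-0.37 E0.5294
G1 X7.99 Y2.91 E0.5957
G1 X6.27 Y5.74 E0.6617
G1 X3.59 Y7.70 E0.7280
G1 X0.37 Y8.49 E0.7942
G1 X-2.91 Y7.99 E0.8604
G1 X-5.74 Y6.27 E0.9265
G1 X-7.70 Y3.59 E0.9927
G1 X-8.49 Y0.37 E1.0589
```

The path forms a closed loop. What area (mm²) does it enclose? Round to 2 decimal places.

221.16 mm²

Apply the shoelace formula to the sequence of (X, Y) vertices; enclosed area = 221.16 mm².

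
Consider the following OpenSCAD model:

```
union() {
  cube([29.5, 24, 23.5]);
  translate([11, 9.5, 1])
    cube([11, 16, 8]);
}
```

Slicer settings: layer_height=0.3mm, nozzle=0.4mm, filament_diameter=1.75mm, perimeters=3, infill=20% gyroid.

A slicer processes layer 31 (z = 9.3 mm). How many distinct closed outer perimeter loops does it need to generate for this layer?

1

At z = 9.3 mm: the cube is present — its section is the full 29.5×24 rectangle; the cube at (11, 9.5) does not reach this height (z outside [1, 9]); Combining (union): only the 29.5×24 cube is present, so the union is just that shape — 1 connected region. The result has 1 disconnected region.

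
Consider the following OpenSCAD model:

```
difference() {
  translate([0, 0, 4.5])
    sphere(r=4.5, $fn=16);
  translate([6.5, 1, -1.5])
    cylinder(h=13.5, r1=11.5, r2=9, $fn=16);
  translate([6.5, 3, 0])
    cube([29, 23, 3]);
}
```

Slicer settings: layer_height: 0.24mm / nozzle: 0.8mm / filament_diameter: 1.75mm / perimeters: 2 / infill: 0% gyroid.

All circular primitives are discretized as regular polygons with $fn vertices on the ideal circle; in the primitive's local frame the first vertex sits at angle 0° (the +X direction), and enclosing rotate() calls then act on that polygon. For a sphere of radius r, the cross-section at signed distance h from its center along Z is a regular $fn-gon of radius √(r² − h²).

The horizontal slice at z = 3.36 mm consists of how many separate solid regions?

1

At z = 3.36 mm: the sphere: section is a regular 16-gon, circumradius = √(r²−h²) = √(4.5²−1.14²) = 4.353; the cone at (6.5, 1) (r1=11.5→r2=9) has section circumradius 10.600 here — a regular 16-gon; the cube at (6.5, 3) is absent (z outside [0, 3]); Subtracting the remaining from the first: starting from the r=4.5 sphere, the cone at (6.5, 1) partially overlaps it — only the 56.75 mm² overlap (of its 343.99 mm²) is removed, clipping the outline — 1 connected region. The result has 1 disconnected region.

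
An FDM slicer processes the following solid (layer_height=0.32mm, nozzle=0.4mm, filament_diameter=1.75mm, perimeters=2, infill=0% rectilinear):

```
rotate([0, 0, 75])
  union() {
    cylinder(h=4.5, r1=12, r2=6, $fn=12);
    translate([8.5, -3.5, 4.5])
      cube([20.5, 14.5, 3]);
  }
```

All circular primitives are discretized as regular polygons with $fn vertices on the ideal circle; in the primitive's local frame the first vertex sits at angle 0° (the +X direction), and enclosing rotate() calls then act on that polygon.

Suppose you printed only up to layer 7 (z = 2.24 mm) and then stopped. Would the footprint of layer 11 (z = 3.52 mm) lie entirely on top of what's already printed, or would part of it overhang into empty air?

Compare the two slices. At z = 2.24: the cone: at t=0.498 of its height the radius interpolates to r₁+(r₂−r₁)t = 9.013, giving a regular 12-gon of that circumradius (area = (12/2)·9.013²·sin(360°/12) = 243.72 mm²); the cube at (8.5, -3.5) is absent (z outside [4.5, 7.5]); Combining (union): only the cone is present, so the union is just that shape — area = 243.72 mm²; (whole slice rotated 75° about Z — lengths, areas and connectivity unchanged). At z = 3.52: the cone contributes a regular 12-gon of circumradius 7.307 (interpolated between r1=12 and r2=6 at t=0.782) (area = (12/2)·7.307²·sin(360°/12) = 160.16 mm²); the cube at (8.5, -3.5) does not reach this height (z outside [4.5, 7.5]); Combining (union): only the cone is present, so the union is just that shape — area = 160.16 mm²; (rotated 75° about Z; rotation is an isometry so areas/perimeters/island counts are preserved). Checking containment: the cross-section at z = 3.52 is a subset of the cross-section at z = 2.24.

entirely on top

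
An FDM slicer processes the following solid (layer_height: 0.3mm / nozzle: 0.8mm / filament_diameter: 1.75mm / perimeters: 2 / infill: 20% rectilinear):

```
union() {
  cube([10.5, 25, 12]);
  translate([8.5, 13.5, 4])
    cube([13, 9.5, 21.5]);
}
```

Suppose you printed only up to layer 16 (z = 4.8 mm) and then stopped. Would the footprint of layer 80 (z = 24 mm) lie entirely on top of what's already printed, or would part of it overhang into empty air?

Compare the two slices. At z = 4.8: the cube (footprint 10.5×25) is included at this height (area 262.50 mm²); the cube at (8.5, 13.5) is present — its section is the full 13×9.5 rectangle (area 123.50 mm²); Merging all regions: the regions partially overlap — summed areas 386.00 mm² minus the doubly-counted overlap 19.00 mm² gives 367.00 mm² — area = 367.00 mm². At z = 24: the cube is absent (z outside [0, 12]); the cube at (8.5, 13.5) is present — its section is the full 13×9.5 rectangle (area 123.50 mm²); Taking the union: only the 13×9.5 cube at (8.5, 13.5) is present, so the union is just that shape — area = 123.50 mm². Checking containment: the cross-section at z = 24 is a subset of the cross-section at z = 4.8.

entirely on top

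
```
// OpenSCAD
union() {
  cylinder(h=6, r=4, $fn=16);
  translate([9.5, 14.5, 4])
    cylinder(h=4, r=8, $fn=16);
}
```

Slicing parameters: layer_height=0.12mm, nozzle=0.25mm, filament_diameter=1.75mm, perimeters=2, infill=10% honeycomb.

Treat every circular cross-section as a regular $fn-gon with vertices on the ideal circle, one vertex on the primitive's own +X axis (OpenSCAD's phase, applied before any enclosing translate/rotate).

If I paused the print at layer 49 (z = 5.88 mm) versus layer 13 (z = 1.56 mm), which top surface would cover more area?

layer 49 (z = 5.88 mm)

Layer 49 (z = 5.88): the r=4 cylinder gives a regular 16-gon of circumradius 4 (constant along its height) (area = (16/2)·4.000²·sin(360°/16) = 48.98 mm²); the cylinder at (9.5, 14.5): section is a regular 16-gon, circumradius r=8 (area = (16/2)·8.000²·sin(360°/16) = 195.93 mm²); Taking the union: the 2 present regions are separate (no shared area or edge), so areas and boundary lengths simply add and each stays a separate island — area = 244.92 mm². So its area = 244.92 mm². Layer 13 (z = 1.56): the r=4 cylinder contributes a regular 16-gon of circumradius 4 (area = (16/2)·4.000²·sin(360°/16) = 48.98 mm²); the cylinder at (9.5, 14.5) does not reach this height (z outside [4, 8]); Merging all regions: only the r=4 cylinder is present, so the union is just that shape — area = 48.98 mm². So its area = 48.98 mm². Layer 49 is larger (244.92 vs 48.98 mm²).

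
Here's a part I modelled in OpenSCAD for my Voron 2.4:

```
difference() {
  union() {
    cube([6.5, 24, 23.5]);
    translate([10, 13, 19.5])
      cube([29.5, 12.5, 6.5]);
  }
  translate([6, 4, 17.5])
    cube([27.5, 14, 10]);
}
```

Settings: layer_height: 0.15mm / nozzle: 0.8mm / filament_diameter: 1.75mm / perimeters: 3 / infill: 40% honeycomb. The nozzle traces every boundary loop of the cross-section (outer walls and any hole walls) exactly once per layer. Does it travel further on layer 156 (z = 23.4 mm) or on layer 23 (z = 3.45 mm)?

layer 156 (z = 23.4 mm)

Layer 156 (z = 23.4): the 6.5×24 cube contributes its full rectangle (perimeter 61.00 mm); the cube at (10, 13) (footprint 29.5×12.5) is included at this height (perimeter 84.00 mm); Taking the union: the 2 present regions are separate (no shared area or edge), so areas and boundary lengths simply add and each stays a separate island — boundary = 145.00 mm; the cube at (6, 4) is present — its section is the full 27.5×14 rectangle (perimeter 83.00 mm); Taking the first minus the rest: starting from that combined region, the 27.5×14 cube at (6, 4) partially overlaps it — only the 124.50 mm² overlap (of its 385.00 mm²) is removed, clipping the outline — boundary = 146.00 mm. So its perimeter = 146.00 mm. Layer 23 (z = 3.45): the cube is present — its section is the full 6.5×24 rectangle (perimeter 61.00 mm); the cube at (10, 13) does not reach this height (z outside [19.5, 26]); Taking the union: only the 6.5×24 cube is present, so the union is just that shape — boundary = 61.00 mm; the cube at (6, 4) does not reach this height (z outside [17.5, 27.5]); After the difference (first − rest): none of the subtracted shapes is present at this height, so the result so far is unchanged — boundary = 61.00 mm. So its perimeter = 61.00 mm. Layer 156 is larger (146.00 vs 61.00 mm).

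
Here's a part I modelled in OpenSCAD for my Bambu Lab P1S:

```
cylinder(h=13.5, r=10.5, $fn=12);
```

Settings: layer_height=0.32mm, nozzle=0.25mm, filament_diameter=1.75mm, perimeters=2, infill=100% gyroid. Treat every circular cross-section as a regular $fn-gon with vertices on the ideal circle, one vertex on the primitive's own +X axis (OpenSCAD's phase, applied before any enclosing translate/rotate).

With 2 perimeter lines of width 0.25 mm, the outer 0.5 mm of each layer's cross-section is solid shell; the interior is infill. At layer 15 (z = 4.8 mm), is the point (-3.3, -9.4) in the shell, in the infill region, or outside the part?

At z = 4.8 mm: the r=10.5 cylinder contributes a regular 12-gon of circumradius 10.5. Overall, the cross-section is a single solid region. The nearest boundary edge runs (-5.25, -9.09)→(-0.00, -10.50); distance from the point to it = 0.21 mm. The point is inside the cross-section, 0.21 mm from the nearest boundary — within the 0.5 mm shell band (2 × 0.25).

shell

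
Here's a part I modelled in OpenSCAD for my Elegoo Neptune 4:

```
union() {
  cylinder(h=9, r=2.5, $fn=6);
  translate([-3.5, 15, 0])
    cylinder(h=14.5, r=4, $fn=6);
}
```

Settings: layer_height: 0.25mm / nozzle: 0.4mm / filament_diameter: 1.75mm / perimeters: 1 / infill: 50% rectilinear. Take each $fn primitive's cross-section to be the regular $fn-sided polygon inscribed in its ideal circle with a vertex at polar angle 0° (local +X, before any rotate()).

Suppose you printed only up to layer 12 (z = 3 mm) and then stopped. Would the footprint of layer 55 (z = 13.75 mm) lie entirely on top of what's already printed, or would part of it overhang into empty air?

Compare the two slices. At z = 3: the r=2.5 cylinder contributes a regular 6-gon of circumradius 2.5 (area = (6/2)·2.500²·sin(360°/6) = 16.24 mm²); the r=4 cylinder at (-3.5, 15) gives a regular 6-gon of circumradius 4 (constant along its height) (area = (6/2)·4.000²·sin(360°/6) = 41.57 mm²); Combining (union): the 2 present regions are separate (no shared area or edge), so areas and boundary lengths simply add and each stays a separate island — area = 57.81 mm². At z = 13.75: the cylinder does not reach this height (z outside [0, 9]); the r=4 cylinder at (-3.5, 15) contributes a regular 6-gon of circumradius 4 (area = (6/2)·4.000²·sin(360°/6) = 41.57 mm²); Merging all regions: only the r=4 cylinder at (-3.5, 15) is present, so the union is just that shape — area = 41.57 mm². Checking containment: the cross-section at z = 13.75 is a subset of the cross-section at z = 3.

entirely on top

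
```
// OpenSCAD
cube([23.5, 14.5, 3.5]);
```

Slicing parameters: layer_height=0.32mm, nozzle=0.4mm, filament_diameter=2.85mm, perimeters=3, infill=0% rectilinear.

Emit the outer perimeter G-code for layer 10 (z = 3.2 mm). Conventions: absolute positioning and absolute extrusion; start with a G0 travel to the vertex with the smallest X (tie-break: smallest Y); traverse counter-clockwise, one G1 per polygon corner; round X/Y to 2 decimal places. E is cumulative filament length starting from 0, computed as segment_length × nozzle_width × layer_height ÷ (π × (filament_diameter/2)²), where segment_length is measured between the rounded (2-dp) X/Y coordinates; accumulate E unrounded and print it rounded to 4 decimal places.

At z = 3.2 mm: the 23.5×14.5 cube contributes its full rectangle. The outline is a single polygon with 4 vertices. Extrusion per mm of travel: 0.4 × 0.32 / (π × 1.425²) = 0.020065. Accumulating E over each segment gives final E = 1.5249.

G0 X0.00 Y0.00 Z3.20
G1 X23.50 Y0.00 E0.4715
G1 X23.50 Y14.50 E0.7625
G1 X0.00 Y14.50 E1.2340
G1 X0.00 Y0.00 E1.5249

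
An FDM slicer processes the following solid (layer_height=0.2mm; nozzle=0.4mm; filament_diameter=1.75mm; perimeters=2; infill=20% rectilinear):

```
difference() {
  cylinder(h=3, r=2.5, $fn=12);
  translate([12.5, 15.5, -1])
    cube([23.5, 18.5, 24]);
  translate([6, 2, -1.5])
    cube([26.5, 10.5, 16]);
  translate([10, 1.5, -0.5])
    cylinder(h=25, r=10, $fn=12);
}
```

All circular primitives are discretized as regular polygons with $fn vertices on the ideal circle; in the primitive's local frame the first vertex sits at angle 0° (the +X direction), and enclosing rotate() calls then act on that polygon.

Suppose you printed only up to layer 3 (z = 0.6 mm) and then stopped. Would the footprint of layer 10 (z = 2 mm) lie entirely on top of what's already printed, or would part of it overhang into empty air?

entirely on top

Compare the two slices. At z = 0.6: the r=2.5 cylinder gives a regular 12-gon of circumradius 2.5 (constant along its height) (area = (12/2)·2.500²·sin(360°/12) = 18.75 mm²); the cube at (12.5, 15.5) is present — its section is the full 23.5×18.5 rectangle (area 434.75 mm²); the cube at (6, 2) is present — its section is the full 26.5×10.5 rectangle (area 278.25 mm²); the r=10 cylinder at (10, 1.5) contributes a regular 12-gon of circumradius 10 (area = (12/2)·10.000²·sin(360°/12) = 300.00 mm²); Taking the first minus the rest: starting from the r=2.5 cylinder (18.75 mm²), the 23.5×18.5 cube at (12.5, 15.5) misses the remaining region (no effect); the 26.5×10.5 cube at (6, 2) misses the remaining region (no effect); the r=10 cylinder at (10, 1.5) partially overlaps it — only the 7.25 mm² overlap (of its 300.00 mm²) is removed, clipping the outline — area = 11.50 mm². At z = 2: the cylinder: section is a regular 12-gon, circumradius r=2.5 (area = (12/2)·2.500²·sin(360°/12) = 18.75 mm²); the cube at (12.5, 15.5) is present — its section is the full 23.5×18.5 rectangle (area 434.75 mm²); the cube at (6, 2) is present — its section is the full 26.5×10.5 rectangle (area 278.25 mm²); the r=10 cylinder at (10, 1.5) contributes a regular 12-gon of circumradius 10 (area = (12/2)·10.000²·sin(360°/12) = 300.00 mm²); Subtracting the remaining from the first: starting from the r=2.5 cylinder (18.75 mm²), the 23.5×18.5 cube at (12.5, 15.5) misses the remaining region (no effect); the 26.5×10.5 cube at (6, 2) misses the remaining region (no effect); the r=10 cylinder at (10, 1.5) partially overlaps it — only the 7.25 mm² overlap (of its 300.00 mm²) is removed, clipping the outline — area = 11.50 mm². Checking containment: the cross-section at z = 2 is a subset of the cross-section at z = 0.6.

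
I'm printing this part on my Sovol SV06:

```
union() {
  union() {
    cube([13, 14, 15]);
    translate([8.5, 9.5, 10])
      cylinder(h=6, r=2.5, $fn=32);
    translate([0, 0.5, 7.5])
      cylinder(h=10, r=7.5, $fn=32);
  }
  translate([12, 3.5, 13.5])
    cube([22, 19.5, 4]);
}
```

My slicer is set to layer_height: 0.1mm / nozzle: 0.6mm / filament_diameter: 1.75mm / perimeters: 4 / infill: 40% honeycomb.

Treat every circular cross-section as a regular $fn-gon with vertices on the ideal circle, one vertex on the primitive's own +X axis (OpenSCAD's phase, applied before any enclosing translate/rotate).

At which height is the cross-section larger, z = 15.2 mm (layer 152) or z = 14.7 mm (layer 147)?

Layer 152 (z = 15.2): the cube is absent (z outside [0, 15]); the cylinder at (8.5, 9.5): section is a regular 32-gon, circumradius r=2.5 (area = (32/2)·2.500²·sin(360°/32) = 19.51 mm²); the cylinder at (0, 0.5): section is a regular 32-gon, circumradius r=7.5 (area = (32/2)·7.500²·sin(360°/32) = 175.58 mm²); Taking the union: the 2 present regions are separate (no shared area or edge), so areas and boundary lengths simply add and each stays a separate island — area = 195.09 mm²; the cube at (12, 3.5) (footprint 22×19.5) is included at this height (area 429.00 mm²); Merging all regions: the 2 present regions are separate (no shared area or edge), so areas and boundary lengths simply add and each stays a separate island — area = 624.09 mm². So its area = 624.09 mm². Layer 147 (z = 14.7): the cube is present — its section is the full 13×14 rectangle (area 182.00 mm²); the r=2.5 cylinder at (8.5, 9.5) gives a regular 32-gon of circumradius 2.5 (constant along its height) (area = (32/2)·2.500²·sin(360°/32) = 19.51 mm²); the cylinder at (0, 0.5): section is a regular 32-gon, circumradius r=7.5 (area = (32/2)·7.500²·sin(360°/32) = 175.58 mm²); Combining (union): the regions partially overlap — summed areas 377.09 mm² minus the doubly-counted overlap 67.14 mm² gives 309.95 mm² — area = 309.95 mm²; the 22×19.5 cube at (12, 3.5) contributes its full rectangle (area 429.00 mm²); Merging all regions: the regions partially overlap — summed areas 738.95 mm² minus the doubly-counted overlap 10.50 mm² gives 728.45 mm² — area = 728.45 mm². So its area = 728.45 mm². Layer 147 is larger (728.45 vs 624.09 mm²).

layer 147 (z = 14.7 mm)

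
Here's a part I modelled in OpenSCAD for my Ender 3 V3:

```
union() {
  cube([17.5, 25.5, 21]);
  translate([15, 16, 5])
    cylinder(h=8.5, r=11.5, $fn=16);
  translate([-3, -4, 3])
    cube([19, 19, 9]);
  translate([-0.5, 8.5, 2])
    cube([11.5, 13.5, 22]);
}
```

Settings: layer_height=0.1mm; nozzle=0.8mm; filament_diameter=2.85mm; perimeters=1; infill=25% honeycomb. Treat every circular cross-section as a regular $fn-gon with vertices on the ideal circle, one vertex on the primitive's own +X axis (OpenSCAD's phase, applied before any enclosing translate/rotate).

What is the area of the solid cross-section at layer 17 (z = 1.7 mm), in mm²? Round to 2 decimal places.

446.25 mm²

At z = 1.7 mm: the cube is present — its section is the full 17.5×25.5 rectangle (area 446.25 mm²); the cylinder at (15, 16) does not reach this height (z outside [5, 13.5]); the cube at (-3, -4) does not reach this height (z outside [3, 12]); the cube at (-0.5, 8.5) is not intersected at this z (z outside [2, 24]); Taking the union: only the 17.5×25.5 cube is present, so the union is just that shape — area = 446.25 mm². Overall, the cross-section is a single solid region. Net area = 446.25 mm².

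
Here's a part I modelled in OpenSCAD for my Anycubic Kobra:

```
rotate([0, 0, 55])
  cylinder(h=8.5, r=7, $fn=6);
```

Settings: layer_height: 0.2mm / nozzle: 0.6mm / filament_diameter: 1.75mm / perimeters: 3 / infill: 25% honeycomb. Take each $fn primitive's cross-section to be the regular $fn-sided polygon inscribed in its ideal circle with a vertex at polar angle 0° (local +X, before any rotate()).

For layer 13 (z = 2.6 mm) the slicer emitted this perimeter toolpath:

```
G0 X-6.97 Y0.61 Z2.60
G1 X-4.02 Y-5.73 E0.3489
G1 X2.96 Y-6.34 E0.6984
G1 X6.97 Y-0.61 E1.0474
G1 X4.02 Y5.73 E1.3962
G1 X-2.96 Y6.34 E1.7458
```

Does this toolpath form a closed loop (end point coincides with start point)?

no

Start point (G0): (-6.97, 0.61). End point (last G1): the path does not return to the start — open.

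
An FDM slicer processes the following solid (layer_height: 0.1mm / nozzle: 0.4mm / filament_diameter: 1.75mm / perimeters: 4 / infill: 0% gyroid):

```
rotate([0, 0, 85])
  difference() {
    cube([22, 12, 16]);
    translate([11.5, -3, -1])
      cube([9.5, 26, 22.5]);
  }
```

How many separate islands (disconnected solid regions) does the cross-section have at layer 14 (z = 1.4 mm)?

2

At z = 1.4 mm: the 22×12 cube contributes its full rectangle; the cube at (11.5, -3) (footprint 9.5×26) is included at this height; Subtracting the remaining from the first: starting from the 22×12 cube, the 9.5×26 cube at (11.5, -3) partially overlaps it — only the 114.00 mm² overlap (of its 247.00 mm²) is removed, clipping the outline — 2 connected regions; (whole slice rotated 85° about Z — lengths, areas and connectivity unchanged). Overall, the cross-section has 2 separate islands. Island count = 2.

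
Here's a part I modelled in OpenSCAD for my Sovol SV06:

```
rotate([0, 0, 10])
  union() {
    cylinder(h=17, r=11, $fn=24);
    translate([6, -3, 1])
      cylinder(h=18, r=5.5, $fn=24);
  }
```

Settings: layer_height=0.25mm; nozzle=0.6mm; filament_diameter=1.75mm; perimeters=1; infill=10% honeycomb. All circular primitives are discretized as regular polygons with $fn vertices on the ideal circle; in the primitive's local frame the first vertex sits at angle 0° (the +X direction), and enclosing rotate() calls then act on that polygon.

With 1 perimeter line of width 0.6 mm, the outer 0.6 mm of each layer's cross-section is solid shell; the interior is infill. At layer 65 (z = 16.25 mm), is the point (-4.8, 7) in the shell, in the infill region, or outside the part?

At z = 16.25 mm: the r=11 cylinder gives a regular 24-gon of circumradius 11 (constant along its height); the r=5.5 cylinder at (6, -3) contributes a regular 24-gon of circumradius 5.5; Merging all regions: the regions partially overlap (shared area 86.25 mm²), so overlapping operands fuse into one piece — 1 connected region; (rotated 10° about Z; rotation is an isometry so areas/perimeters/island counts are preserved). Overall, the cross-section is a single solid region. Undo the 10° rotation: the query point maps to (-3.512, 7.727) in the un-rotated model frame. The nearest boundary edge runs (-5.50, 9.53)→(-2.85, 10.63); distance from the point to it = 2.42 mm. The point is inside the cross-section and 2.42 mm from the nearest boundary — more than the 0.6 mm shell width (1 × 0.6), so it's in the infill interior.

infill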